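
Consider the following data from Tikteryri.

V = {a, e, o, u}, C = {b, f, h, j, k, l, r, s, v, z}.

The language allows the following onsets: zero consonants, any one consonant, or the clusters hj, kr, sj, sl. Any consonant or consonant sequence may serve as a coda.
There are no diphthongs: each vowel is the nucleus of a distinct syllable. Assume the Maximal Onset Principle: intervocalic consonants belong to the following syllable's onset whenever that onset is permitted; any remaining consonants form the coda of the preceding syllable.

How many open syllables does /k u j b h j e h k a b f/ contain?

0

Nuclei (vowels): u, e, a → 3 syllables.
Between /u/ (V1) and /e/ (V2): /jbhj/; trying suffixes from longest down, /hj/ is the first permitted one, so coda /jb/ | onset /hj/.
Between /e/ (V2) and /a/ (V3): /hk/ splits as /h/ + /k/ (/k/ is the longest suffix that is a licit onset).
So the parse is kujb.hjeh.kabf.
Classifying each syllable: /kujb/ (closed), /hjeh/ (closed), /kabf/ (closed).
Open syllables: 0.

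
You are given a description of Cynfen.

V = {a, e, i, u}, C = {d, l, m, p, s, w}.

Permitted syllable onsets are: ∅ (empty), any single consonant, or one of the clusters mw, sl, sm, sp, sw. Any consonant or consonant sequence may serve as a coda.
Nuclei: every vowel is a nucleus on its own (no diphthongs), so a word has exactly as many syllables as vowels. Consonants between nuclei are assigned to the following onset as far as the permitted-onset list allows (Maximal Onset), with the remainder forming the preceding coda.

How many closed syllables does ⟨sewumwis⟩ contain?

The vowels are e, u, i — 3 nuclei, so 3 syllables.
σ1/σ2 boundary: /w/ → onset of the next syllable (single consonants are always licit onsets).
σ2/σ3 boundary: /mw/ — entire cluster is a permitted onset → onset /mw/, coda ∅.
Result: se.wu.mwis.
Classifying each syllable: /se/ (open), /wu/ (open), /mwis/ (closed).
Closed syllables: 1.

1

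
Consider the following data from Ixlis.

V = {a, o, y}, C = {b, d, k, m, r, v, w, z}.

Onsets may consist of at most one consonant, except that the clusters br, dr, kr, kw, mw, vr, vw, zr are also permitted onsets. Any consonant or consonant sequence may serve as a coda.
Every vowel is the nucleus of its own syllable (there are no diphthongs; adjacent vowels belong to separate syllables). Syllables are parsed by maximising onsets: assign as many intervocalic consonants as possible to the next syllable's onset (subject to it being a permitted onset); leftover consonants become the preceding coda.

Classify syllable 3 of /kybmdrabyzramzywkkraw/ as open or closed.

Vowels present: y, a, y, a, y, a; each is a nucleus, giving 6 syllables.
σ1/σ2 boundary: cluster /bmdr/ — the longest permitted-onset suffix is /dr/; onset = /dr/, preceding coda = /bm/.
σ2/σ3 boundary: just /b/ — single C goes to the following onset.
σ3/σ4 boundary: cluster /zr/ — /zr/ is itself a permitted onset, so the whole cluster goes right; preceding coda = ∅.
σ4/σ5 boundary: /mz/ splits as /m/ + /z/ (/z/ is the longest suffix that is a licit onset).
σ5/σ6 boundary: /wkkr/ — longest licit onset from the right is /kr/, leaving /wk/ as coda.
Syllabification: kybm.dra.by.zram.zywk.kraw.
Syllable 3 is /by/; it ends in its nucleus with no coda, so it is open.

open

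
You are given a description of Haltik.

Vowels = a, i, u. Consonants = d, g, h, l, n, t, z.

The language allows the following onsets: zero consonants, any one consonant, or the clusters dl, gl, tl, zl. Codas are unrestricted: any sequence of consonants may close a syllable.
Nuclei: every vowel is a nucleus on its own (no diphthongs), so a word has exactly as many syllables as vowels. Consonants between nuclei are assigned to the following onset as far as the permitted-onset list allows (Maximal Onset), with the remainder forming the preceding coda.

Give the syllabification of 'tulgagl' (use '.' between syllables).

Nuclei (vowels): u, a → 2 syllables.
/u…a/ gap (V1→V2): cluster /lg/ — the longest permitted-onset suffix is /g/; onset = /g/, preceding coda = /l/.

tul.gagl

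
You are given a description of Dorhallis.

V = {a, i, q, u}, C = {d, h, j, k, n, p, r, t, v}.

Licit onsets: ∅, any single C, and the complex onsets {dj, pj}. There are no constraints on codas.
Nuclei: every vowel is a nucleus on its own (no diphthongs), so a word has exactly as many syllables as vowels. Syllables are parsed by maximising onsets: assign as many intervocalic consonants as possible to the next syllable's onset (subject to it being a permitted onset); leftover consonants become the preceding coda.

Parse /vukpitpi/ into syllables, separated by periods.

Vowels present: u, i, i; each is a nucleus, giving 3 syllables.
σ1/σ2 boundary: /kp/; trying suffixes from longest down, /p/ is the first permitted one, so coda /k/ | onset /p/.
σ2/σ3 boundary: /tp/; trying suffixes from longest down, /p/ is the first permitted one, so coda /t/ | onset /p/.

vuk.pit.pi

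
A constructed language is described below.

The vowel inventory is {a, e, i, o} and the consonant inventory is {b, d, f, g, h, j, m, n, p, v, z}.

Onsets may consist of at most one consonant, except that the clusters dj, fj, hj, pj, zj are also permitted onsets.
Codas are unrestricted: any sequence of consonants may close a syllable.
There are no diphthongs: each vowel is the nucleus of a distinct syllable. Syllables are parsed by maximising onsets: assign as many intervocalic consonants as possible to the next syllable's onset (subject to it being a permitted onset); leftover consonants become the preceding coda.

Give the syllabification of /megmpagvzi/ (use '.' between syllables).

Nuclei (vowels): e, a, i → 3 syllables.
V1 /e/ – V2 /a/: /gmp/; trying suffixes from longest down, /p/ is the first permitted one, so coda /gm/ | onset /p/.
V2 /a/ – V3 /i/: /gvz/ — longest licit onset from the right is /z/, leaving /gv/ as coda.

megm.pagv.zi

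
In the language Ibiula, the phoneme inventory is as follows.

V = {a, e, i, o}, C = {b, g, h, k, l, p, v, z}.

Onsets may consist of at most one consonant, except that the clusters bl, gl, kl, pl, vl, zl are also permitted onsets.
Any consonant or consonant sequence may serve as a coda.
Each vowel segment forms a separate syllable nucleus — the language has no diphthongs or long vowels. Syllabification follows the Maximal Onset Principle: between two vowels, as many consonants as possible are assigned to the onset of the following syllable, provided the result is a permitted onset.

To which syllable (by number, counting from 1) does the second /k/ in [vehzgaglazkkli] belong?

Nuclei (vowels): e, a, a, i → 4 syllables.
Between /e/ (V1) and /a/ (V2): cluster /hzg/ — the longest permitted-onset suffix is /g/; onset = /g/, preceding coda = /hz/.
Between /a/ (V2) and /a/ (V3): cluster /gl/ — /gl/ is itself a permitted onset, so the whole cluster goes right; preceding coda = ∅.
Between /a/ (V3) and /i/ (V4): cluster /zkkl/ — the longest permitted-onset suffix is /kl/; onset = /kl/, preceding coda = /zk/.
Result: vehz.ga.glazk.kli.
The second /k/ is in the onset of syllable 4 (/kli/).

4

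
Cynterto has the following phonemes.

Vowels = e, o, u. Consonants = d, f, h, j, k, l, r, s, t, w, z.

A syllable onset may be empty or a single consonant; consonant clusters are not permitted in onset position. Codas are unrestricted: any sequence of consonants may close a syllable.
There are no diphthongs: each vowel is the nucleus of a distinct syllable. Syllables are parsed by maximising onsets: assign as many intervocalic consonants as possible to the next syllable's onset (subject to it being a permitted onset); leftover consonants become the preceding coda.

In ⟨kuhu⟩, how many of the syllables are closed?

0

The vowels are u, u — 2 nuclei, so 2 syllables.
Between /u/ (V1) and /u/ (V2): just /h/ — single C goes to the following onset.
So the parse is ku.hu.
Classifying each syllable: /ku/ (open), /hu/ (open).
Closed syllables: 0.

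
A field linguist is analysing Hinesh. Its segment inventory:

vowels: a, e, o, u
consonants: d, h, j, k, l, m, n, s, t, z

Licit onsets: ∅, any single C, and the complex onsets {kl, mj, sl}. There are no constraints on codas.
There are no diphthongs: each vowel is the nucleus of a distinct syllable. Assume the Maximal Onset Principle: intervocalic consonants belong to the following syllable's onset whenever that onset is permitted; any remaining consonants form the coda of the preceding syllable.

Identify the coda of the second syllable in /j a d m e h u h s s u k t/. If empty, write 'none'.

The vowels are a, e, u, u — 4 nuclei, so 4 syllables.
Between /a/ (V1) and /e/ (V2): /dm/; trying suffixes from longest down, /m/ is the first permitted one, so coda /d/ | onset /m/.
Between /e/ (V2) and /u/ (V3): /h/ → onset of the next syllable (single consonants are always licit onsets).
Between /u/ (V3) and /u/ (V4): cluster /hss/ — the longest permitted-onset suffix is /s/; onset = /s/, preceding coda = /hs/.
So the parse is jad.me.huhs.sukt.
Syllable 2 is /me/: onset /m/, nucleus /e/, coda ∅.

none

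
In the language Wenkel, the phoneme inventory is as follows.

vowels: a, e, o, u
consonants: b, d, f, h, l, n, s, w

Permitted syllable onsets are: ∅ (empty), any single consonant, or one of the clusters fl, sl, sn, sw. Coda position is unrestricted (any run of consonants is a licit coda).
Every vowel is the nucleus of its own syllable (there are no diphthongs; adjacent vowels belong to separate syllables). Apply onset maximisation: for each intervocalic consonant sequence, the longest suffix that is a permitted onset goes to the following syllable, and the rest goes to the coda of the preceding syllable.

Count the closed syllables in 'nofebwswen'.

The vowels are o, e, e — 3 nuclei, so 3 syllables.
/o…e/ gap (V1→V2): /f/ → onset of the next syllable (single consonants are always licit onsets).
/e…e/ gap (V2→V3): /bwsw/ splits as /bw/ + /sw/ (/sw/ is the longest suffix that is a licit onset).
Syllabification: no.febw.swen.
Classifying each syllable: /no/ (open), /febw/ (closed), /swen/ (closed).
Closed syllables: 2.

2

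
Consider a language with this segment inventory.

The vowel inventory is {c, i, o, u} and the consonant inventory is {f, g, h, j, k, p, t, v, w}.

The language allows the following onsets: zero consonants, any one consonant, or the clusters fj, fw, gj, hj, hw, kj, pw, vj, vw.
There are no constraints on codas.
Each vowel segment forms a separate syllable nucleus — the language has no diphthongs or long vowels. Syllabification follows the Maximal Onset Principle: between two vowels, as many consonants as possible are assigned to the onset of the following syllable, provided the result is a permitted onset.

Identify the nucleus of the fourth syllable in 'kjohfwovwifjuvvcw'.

u

Vowels present: o, o, i, u, c; each is a nucleus, giving 5 syllables.
The fourth nucleus (vowel 4 from the left) is /u/.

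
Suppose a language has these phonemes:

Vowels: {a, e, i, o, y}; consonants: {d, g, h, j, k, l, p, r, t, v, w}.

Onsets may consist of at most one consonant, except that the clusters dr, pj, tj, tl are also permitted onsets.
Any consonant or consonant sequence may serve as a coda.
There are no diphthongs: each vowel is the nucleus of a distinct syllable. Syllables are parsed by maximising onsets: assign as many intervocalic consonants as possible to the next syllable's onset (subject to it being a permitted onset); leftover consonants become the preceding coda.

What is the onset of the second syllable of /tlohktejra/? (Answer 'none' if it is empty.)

Vowels present: o, e, a; each is a nucleus, giving 3 syllables.
σ1/σ2 boundary: /hkt/ splits as /hk/ + /t/ (/t/ is the longest suffix that is a licit onset).
σ2/σ3 boundary: cluster /jr/ — the longest permitted-onset suffix is /r/; onset = /r/, preceding coda = /j/.
So the parse is tlohk.tej.ra.
Syllable 2 is /tej/: onset /t/, nucleus /e/, coda /j/.

t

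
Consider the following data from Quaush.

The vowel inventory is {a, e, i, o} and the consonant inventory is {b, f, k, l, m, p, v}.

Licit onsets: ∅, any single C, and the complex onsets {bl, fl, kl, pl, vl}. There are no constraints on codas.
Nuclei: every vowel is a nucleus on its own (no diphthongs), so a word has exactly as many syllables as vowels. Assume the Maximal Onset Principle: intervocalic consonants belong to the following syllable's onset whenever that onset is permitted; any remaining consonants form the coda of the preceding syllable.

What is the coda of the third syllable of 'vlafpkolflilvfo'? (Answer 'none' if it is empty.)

lv

The vowels are a, o, i, o — 4 nuclei, so 4 syllables.
σ1/σ2 boundary: /fpk/ splits as /fp/ + /k/ (/k/ is the longest suffix that is a licit onset).
σ2/σ3 boundary: /lfl/; trying suffixes from longest down, /fl/ is the first permitted one, so coda /l/ | onset /fl/.
σ3/σ4 boundary: /lvf/ splits as /lv/ + /f/ (/f/ is the longest suffix that is a licit onset).
Result: vlafp.kol.flilv.fo.
Syllable 3 is /flilv/: onset /fl/, nucleus /i/, coda /lv/.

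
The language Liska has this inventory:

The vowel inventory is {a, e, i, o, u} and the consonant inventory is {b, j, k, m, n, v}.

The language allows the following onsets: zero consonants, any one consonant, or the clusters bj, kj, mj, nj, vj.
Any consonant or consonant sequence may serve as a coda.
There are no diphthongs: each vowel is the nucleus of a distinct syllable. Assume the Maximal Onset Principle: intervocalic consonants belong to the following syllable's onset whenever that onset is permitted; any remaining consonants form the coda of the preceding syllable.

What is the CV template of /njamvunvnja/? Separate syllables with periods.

CCVC.CVCC.CCV

Vowels present: a, u, a; each is a nucleus, giving 3 syllables.
V1 /a/ – V2 /u/: /mv/ — longest licit onset from the right is /v/, leaving /m/ as coda.
V2 /u/ – V3 /a/: /nvnj/ — longest licit onset from the right is /nj/, leaving /nv/ as coda.
Syllabification: njam.vunv.nja.
Mapping each syllable to C/V: /njam/ → CCVC, /vunv/ → CVCC, /nja/ → CCV.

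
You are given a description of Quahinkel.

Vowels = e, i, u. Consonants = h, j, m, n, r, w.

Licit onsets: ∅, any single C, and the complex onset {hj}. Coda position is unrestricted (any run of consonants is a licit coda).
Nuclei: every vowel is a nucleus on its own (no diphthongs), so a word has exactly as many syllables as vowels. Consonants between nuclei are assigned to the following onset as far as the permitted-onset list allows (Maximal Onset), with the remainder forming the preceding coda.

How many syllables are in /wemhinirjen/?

4

Vowels present: e, i, i, e; each is a nucleus, giving 4 syllables.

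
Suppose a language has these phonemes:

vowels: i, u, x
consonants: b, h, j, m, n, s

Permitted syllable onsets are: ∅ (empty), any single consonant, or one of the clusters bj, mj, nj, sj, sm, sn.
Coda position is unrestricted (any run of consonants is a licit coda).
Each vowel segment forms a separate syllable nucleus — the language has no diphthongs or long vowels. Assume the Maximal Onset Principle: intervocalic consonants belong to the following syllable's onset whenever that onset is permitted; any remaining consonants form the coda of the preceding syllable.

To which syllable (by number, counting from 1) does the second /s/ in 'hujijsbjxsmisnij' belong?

Vowels present: u, i, x, i, i; each is a nucleus, giving 5 syllables.
Between /u/ (V1) and /i/ (V2): /j/ is a single consonant, so it becomes the next onset.
Between /i/ (V2) and /x/ (V3): /jsbj/; trying suffixes from longest down, /bj/ is the first permitted one, so coda /js/ | onset /bj/.
Between /x/ (V3) and /i/ (V4): cluster /sm/ — /sm/ is itself a permitted onset, so the whole cluster goes right; preceding coda = ∅.
Between /i/ (V4) and /i/ (V5): cluster /sn/ — /sn/ is itself a permitted onset, so the whole cluster goes right; preceding coda = ∅.
Result: hu.jijs.bjx.smi.snij.
The second /s/ is in the onset of syllable 4 (/smi/).

4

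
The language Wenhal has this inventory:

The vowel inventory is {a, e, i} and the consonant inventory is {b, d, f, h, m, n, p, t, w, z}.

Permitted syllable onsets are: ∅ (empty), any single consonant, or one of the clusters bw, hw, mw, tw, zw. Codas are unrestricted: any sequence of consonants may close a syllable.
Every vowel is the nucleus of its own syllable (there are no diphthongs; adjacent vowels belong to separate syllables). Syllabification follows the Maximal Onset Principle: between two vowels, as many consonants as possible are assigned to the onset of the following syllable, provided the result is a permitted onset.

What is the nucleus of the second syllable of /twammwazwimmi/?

Nuclei (vowels): a, a, i, i → 4 syllables.
The second nucleus (vowel 2 from the left) is /a/.

a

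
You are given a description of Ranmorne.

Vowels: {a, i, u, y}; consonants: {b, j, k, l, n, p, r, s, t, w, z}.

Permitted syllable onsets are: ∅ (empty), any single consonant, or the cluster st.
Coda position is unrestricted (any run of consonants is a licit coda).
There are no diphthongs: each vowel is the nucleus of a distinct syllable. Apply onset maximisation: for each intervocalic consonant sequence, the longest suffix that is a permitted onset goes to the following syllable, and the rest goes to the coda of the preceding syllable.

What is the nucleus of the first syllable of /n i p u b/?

i

Vowels present: i, u; each is a nucleus, giving 2 syllables.
The first nucleus (vowel 1 from the left) is /i/.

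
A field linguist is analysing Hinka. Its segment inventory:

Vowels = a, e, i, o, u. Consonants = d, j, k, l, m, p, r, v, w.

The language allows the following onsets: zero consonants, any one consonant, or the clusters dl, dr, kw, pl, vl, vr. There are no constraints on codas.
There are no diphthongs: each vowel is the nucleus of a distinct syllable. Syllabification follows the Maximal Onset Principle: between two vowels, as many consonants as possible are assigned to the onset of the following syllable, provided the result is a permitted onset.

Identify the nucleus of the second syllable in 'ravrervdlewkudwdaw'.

The vowels are a, e, e, u, a — 5 nuclei, so 5 syllables.
The second nucleus (vowel 2 from the left) is /e/.

e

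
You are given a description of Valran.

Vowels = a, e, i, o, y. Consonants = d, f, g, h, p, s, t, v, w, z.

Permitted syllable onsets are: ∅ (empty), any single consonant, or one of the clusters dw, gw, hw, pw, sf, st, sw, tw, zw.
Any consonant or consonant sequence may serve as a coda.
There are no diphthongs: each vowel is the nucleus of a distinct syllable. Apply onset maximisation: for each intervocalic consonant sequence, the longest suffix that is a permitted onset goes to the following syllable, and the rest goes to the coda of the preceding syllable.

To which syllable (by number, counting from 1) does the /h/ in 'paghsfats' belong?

1

The vowels are a, a — 2 nuclei, so 2 syllables.
V1 /a/ – V2 /a/: cluster /ghsf/ — the longest permitted-onset suffix is /sf/; onset = /sf/, preceding coda = /gh/.
Syllabification: pagh.sfats.
The /h/ is in the coda of syllable 1 (/pagh/).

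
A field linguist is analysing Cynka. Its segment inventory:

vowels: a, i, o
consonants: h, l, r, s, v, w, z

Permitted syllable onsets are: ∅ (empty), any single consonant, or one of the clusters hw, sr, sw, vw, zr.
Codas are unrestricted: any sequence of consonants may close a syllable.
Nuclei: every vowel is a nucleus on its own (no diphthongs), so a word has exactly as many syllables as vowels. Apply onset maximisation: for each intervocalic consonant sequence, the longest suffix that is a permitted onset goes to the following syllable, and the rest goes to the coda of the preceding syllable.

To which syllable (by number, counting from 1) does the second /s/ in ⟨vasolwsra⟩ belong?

3

Nuclei (vowels): a, o, a → 3 syllables.
Between /a/ (V1) and /o/ (V2): /s/ is a single consonant, so it becomes the next onset.
Between /o/ (V2) and /a/ (V3): /lwsr/; trying suffixes from longest down, /sr/ is the first permitted one, so coda /lw/ | onset /sr/.
Result: va.solw.sra.
The second /s/ is in the onset of syllable 3 (/sra/).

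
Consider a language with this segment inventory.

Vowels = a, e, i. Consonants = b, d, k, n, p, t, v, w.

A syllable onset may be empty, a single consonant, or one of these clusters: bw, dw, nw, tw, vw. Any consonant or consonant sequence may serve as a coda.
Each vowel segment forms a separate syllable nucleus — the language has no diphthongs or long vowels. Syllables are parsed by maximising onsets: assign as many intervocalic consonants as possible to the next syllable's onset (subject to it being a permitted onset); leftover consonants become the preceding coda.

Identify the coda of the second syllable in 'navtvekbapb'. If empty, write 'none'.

k

Vowels present: a, e, a; each is a nucleus, giving 3 syllables.
σ1/σ2 boundary: /vtv/; trying suffixes from longest down, /v/ is the first permitted one, so coda /vt/ | onset /v/.
σ2/σ3 boundary: /kb/; trying suffixes from longest down, /b/ is the first permitted one, so coda /k/ | onset /b/.
Result: navt.vek.bapb.
Syllable 2 is /vek/: onset /v/, nucleus /e/, coda /k/.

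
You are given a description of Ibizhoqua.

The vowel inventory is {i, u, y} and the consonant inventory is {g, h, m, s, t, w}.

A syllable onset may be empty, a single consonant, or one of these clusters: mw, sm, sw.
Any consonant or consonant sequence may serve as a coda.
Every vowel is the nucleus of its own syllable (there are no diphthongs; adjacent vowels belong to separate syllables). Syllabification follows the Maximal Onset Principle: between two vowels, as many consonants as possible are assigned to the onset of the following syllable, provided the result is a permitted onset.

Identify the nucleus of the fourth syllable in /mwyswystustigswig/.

Vowels present: y, y, u, i, i; each is a nucleus, giving 5 syllables.
The fourth nucleus (vowel 4 from the left) is /i/.

i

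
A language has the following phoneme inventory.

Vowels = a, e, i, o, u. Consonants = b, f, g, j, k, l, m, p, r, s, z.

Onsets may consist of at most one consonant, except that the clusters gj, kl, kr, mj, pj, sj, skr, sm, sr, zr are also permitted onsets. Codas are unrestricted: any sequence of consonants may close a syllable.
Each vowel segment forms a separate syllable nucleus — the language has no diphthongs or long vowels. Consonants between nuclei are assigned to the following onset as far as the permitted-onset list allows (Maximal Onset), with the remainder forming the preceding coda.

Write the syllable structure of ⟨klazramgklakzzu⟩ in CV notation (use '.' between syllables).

The vowels are a, a, a, u — 4 nuclei, so 4 syllables.
σ1/σ2 boundary: cluster /zr/ — /zr/ is itself a permitted onset, so the whole cluster goes right; preceding coda = ∅.
σ2/σ3 boundary: /mgkl/; trying suffixes from longest down, /kl/ is the first permitted one, so coda /mg/ | onset /kl/.
σ3/σ4 boundary: cluster /kzz/ — the longest permitted-onset suffix is /z/; onset = /z/, preceding coda = /kz/.
Syllabification: kla.zramg.klakz.zu.
Mapping each syllable to C/V: /kla/ → CCV, /zramg/ → CCVCC, /klakz/ → CCVCC, /zu/ → CV.

CCV.CCVCC.CCVCC.CV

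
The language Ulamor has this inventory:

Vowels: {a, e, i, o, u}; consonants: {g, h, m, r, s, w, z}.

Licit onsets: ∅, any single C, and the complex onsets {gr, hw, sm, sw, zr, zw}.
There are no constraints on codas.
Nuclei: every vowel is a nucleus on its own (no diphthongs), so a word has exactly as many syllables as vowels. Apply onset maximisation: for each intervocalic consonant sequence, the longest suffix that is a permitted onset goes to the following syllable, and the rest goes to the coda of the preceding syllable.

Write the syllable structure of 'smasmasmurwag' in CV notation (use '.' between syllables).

Nuclei (vowels): a, a, u, a → 4 syllables.
Between /a/ (V1) and /a/ (V2): /sm/ is a licit onset in full, so it all attaches to the next syllable.
Between /a/ (V2) and /u/ (V3): cluster /sm/ — /sm/ is itself a permitted onset, so the whole cluster goes right; preceding coda = ∅.
Between /u/ (V3) and /a/ (V4): /rw/ splits as /r/ + /w/ (/w/ is the longest suffix that is a licit onset).
Result: sma.sma.smur.wag.
Mapping each syllable to C/V: /sma/ → CCV, /sma/ → CCV, /smur/ → CCVC, /wag/ → CVC.

CCV.CCV.CCVC.CVC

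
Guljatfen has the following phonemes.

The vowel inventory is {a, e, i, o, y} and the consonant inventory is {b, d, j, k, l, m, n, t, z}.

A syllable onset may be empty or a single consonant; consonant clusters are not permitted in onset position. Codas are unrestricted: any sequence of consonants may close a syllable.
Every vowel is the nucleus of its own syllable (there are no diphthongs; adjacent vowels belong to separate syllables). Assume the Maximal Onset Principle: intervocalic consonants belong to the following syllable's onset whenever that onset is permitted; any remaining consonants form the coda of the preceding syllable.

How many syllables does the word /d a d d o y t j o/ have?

4

The vowels are a, o, y, o — 4 nuclei, so 4 syllables.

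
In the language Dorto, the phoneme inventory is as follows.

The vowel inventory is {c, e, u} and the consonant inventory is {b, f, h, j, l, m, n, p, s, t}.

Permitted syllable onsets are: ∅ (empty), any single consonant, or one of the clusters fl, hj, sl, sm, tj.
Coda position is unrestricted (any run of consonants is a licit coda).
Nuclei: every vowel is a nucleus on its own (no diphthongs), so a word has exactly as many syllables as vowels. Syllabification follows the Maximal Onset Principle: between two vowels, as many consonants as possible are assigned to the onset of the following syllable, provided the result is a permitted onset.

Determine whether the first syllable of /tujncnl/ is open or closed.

The vowels are u, c — 2 nuclei, so 2 syllables.
Between /u/ (V1) and /c/ (V2): /jn/; trying suffixes from longest down, /n/ is the first permitted one, so coda /j/ | onset /n/.
Syllabification: tuj.ncnl.
Syllable 1 is /tuj/ with coda /j/, so it is closed.

closed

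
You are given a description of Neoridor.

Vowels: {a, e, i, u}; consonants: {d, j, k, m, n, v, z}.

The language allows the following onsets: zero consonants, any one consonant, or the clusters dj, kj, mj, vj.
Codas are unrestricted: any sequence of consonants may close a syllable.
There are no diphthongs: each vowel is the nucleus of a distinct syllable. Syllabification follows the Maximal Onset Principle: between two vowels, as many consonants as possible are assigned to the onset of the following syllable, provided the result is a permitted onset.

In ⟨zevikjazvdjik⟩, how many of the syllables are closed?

The vowels are e, i, a, i — 4 nuclei, so 4 syllables.
Between /e/ (V1) and /i/ (V2): just /v/ — single C goes to the following onset.
Between /i/ (V2) and /a/ (V3): cluster /kj/ — /kj/ is itself a permitted onset, so the whole cluster goes right; preceding coda = ∅.
Between /a/ (V3) and /i/ (V4): cluster /zvdj/ — the longest permitted-onset suffix is /dj/; onset = /dj/, preceding coda = /zv/.
Syllabification: ze.vi.kjazv.djik.
Classifying each syllable: /ze/ (open), /vi/ (open), /kjazv/ (closed), /djik/ (closed).
Closed syllables: 2.

2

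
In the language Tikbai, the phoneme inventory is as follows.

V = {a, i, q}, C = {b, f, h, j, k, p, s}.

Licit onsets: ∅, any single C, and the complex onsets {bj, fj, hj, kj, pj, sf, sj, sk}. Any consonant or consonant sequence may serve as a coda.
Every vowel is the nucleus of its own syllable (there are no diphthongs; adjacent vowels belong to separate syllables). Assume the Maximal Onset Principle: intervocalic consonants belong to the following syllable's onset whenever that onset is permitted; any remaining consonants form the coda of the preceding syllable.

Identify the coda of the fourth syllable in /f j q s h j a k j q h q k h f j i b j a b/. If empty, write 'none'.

Nuclei (vowels): q, a, q, q, i, a → 6 syllables.
/q…a/ gap (V1→V2): cluster /shj/ — the longest permitted-onset suffix is /hj/; onset = /hj/, preceding coda = /s/.
/a…q/ gap (V2→V3): /kj/ — entire cluster is a permitted onset → onset /kj/, coda ∅.
/q…q/ gap (V3→V4): just /h/ — single C goes to the following onset.
/q…i/ gap (V4→V5): cluster /khfj/ — the longest permitted-onset suffix is /fj/; onset = /fj/, preceding coda = /kh/.
/i…a/ gap (V5→V6): cluster /bj/ — /bj/ is itself a permitted onset, so the whole cluster goes right; preceding coda = ∅.
Result: fjqs.hja.kjq.hqkh.fji.bjab.
Syllable 4 is /hqkh/: onset /h/, nucleus /q/, coda /kh/.

kh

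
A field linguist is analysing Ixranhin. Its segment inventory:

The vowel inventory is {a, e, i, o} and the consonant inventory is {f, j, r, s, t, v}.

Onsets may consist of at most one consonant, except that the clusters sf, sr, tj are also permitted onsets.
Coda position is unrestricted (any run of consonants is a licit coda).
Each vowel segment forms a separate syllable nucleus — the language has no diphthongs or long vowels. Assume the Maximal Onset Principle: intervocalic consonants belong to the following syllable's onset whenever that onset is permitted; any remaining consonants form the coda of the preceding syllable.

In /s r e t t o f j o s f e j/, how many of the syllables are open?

Nuclei (vowels): e, o, o, e → 4 syllables.
/e…o/ gap (V1→V2): /tt/; trying suffixes from longest down, /t/ is the first permitted one, so coda /t/ | onset /t/.
/o…o/ gap (V2→V3): /fj/; trying suffixes from longest down, /j/ is the first permitted one, so coda /f/ | onset /j/.
/o…e/ gap (V3→V4): /sf/ — entire cluster is a permitted onset → onset /sf/, coda ∅.
Putting it together: sret.tof.jo.sfej.
Classifying each syllable: /sret/ (closed), /tof/ (closed), /jo/ (open), /sfej/ (closed).
Open syllables: 1.

1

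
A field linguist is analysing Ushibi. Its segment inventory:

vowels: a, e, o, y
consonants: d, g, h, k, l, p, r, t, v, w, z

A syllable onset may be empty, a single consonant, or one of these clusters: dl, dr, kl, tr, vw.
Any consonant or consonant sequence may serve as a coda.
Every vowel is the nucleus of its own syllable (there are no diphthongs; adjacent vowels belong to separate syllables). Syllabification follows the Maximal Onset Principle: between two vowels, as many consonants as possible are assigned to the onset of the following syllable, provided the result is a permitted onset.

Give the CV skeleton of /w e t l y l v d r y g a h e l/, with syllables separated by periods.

CVC.CVCC.CCV.CV.CVC

The vowels are e, y, y, a, e — 5 nuclei, so 5 syllables.
Between /e/ (V1) and /y/ (V2): /tl/; trying suffixes from longest down, /l/ is the first permitted one, so coda /t/ | onset /l/.
Between /y/ (V2) and /y/ (V3): /lvdr/ — longest licit onset from the right is /dr/, leaving /lv/ as coda.
Between /y/ (V3) and /a/ (V4): /g/ → onset of the next syllable (single consonants are always licit onsets).
Between /a/ (V4) and /e/ (V5): just /h/ — single C goes to the following onset.
Putting it together: wet.lylv.dry.ga.hel.
Mapping each syllable to C/V: /wet/ → CVC, /lylv/ → CVCC, /dry/ → CCV, /ga/ → CV, /hel/ → CVC.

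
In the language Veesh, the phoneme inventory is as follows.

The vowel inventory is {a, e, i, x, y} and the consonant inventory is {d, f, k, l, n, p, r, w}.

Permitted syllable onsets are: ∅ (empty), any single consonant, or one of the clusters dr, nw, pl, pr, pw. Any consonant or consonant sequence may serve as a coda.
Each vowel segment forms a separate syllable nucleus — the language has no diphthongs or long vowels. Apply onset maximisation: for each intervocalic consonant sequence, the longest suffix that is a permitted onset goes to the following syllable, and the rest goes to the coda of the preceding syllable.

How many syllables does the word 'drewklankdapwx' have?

The vowels are e, a, a, x — 4 nuclei, so 4 syllables.

4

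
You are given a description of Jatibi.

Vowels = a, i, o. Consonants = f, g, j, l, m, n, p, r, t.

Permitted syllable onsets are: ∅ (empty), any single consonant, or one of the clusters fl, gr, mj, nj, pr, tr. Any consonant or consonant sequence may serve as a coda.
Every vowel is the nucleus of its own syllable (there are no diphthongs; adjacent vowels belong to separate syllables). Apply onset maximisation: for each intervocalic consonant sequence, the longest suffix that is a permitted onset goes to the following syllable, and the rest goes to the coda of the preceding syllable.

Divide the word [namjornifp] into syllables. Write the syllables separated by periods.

na.mjor.nifp

The vowels are a, o, i — 3 nuclei, so 3 syllables.
Between /a/ (V1) and /o/ (V2): /mj/ — entire cluster is a permitted onset → onset /mj/, coda ∅.
Between /o/ (V2) and /i/ (V3): /rn/ — longest licit onset from the right is /n/, leaving /r/ as coda.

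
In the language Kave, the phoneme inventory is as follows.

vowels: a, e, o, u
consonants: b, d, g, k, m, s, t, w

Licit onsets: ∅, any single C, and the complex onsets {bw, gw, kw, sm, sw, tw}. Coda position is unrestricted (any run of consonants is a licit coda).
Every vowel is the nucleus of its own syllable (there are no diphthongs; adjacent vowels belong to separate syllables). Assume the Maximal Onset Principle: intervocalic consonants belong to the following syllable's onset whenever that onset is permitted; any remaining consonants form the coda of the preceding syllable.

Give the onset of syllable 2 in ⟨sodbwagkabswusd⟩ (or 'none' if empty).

Nuclei (vowels): o, a, a, u → 4 syllables.
Between /o/ (V1) and /a/ (V2): cluster /dbw/ — the longest permitted-onset suffix is /bw/; onset = /bw/, preceding coda = /d/.
Between /a/ (V2) and /a/ (V3): /gk/; trying suffixes from longest down, /k/ is the first permitted one, so coda /g/ | onset /k/.
Between /a/ (V3) and /u/ (V4): /bsw/; trying suffixes from longest down, /sw/ is the first permitted one, so coda /b/ | onset /sw/.
Putting it together: sod.bwag.kab.swusd.
Syllable 2 is /bwag/: onset /bw/, nucleus /a/, coda /g/.

bw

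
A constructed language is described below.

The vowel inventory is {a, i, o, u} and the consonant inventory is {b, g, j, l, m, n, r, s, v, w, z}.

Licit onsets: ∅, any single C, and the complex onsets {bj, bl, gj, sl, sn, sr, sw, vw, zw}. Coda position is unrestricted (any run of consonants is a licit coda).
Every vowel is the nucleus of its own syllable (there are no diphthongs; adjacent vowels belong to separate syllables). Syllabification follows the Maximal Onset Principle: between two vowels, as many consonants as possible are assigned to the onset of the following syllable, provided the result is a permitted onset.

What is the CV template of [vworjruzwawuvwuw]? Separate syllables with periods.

The vowels are o, u, a, u, u — 5 nuclei, so 5 syllables.
σ1/σ2 boundary: cluster /rjr/ — the longest permitted-onset suffix is /r/; onset = /r/, preceding coda = /rj/.
σ2/σ3 boundary: cluster /zw/ — /zw/ is itself a permitted onset, so the whole cluster goes right; preceding coda = ∅.
σ3/σ4 boundary: /w/ → onset of the next syllable (single consonants are always licit onsets).
σ4/σ5 boundary: cluster /vw/ — /vw/ is itself a permitted onset, so the whole cluster goes right; preceding coda = ∅.
Result: vworj.ru.zwa.wu.vwuw.
Mapping each syllable to C/V: /vworj/ → CCVCC, /ru/ → CV, /zwa/ → CCV, /wu/ → CV, /vwuw/ → CCVC.

CCVCC.CV.CCV.CV.CCVC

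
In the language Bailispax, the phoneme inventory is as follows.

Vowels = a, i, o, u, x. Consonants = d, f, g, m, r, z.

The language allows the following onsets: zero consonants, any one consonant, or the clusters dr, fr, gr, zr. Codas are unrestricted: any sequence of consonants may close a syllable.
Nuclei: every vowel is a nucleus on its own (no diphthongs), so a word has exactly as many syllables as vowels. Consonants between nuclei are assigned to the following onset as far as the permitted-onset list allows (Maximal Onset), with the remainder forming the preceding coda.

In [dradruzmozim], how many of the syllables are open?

2

Vowels present: a, u, o, i; each is a nucleus, giving 4 syllables.
V1 /a/ – V2 /u/: /dr/ — entire cluster is a permitted onset → onset /dr/, coda ∅.
V2 /u/ – V3 /o/: /zm/; trying suffixes from longest down, /m/ is the first permitted one, so coda /z/ | onset /m/.
V3 /o/ – V4 /i/: /z/ → onset of the next syllable (single consonants are always licit onsets).
Putting it together: dra.druz.mo.zim.
Classifying each syllable: /dra/ (open), /druz/ (closed), /mo/ (open), /zim/ (closed).
Open syllables: 2.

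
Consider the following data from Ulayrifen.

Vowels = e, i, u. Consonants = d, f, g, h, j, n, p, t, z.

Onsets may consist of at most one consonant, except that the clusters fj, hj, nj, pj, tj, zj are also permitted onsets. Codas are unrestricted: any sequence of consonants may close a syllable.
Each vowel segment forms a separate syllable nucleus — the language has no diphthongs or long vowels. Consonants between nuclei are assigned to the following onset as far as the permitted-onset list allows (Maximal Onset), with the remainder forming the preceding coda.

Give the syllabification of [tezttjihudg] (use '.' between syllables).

The vowels are e, i, u — 3 nuclei, so 3 syllables.
Between /e/ (V1) and /i/ (V2): cluster /zttj/ — the longest permitted-onset suffix is /tj/; onset = /tj/, preceding coda = /zt/.
Between /i/ (V2) and /u/ (V3): /h/ is a single consonant, so it becomes the next onset.

tezt.tji.hudg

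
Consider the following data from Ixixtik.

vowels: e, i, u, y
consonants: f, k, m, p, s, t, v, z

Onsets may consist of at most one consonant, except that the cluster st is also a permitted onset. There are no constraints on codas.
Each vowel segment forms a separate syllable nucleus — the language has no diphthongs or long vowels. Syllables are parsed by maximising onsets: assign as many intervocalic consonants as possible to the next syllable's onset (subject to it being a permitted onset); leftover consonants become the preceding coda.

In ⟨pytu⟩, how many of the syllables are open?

Nuclei (vowels): y, u → 2 syllables.
V1 /y/ – V2 /u/: /t/ is a single consonant, so it becomes the next onset.
Result: py.tu.
Classifying each syllable: /py/ (open), /tu/ (open).
Open syllables: 2.

2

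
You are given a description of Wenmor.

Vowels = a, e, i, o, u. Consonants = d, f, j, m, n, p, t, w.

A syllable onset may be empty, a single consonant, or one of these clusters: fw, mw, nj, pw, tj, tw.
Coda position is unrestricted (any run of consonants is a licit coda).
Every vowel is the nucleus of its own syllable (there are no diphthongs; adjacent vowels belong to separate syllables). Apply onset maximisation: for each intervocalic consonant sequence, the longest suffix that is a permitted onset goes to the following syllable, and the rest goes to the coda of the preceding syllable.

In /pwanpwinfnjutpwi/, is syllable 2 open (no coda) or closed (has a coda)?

Nuclei (vowels): a, i, u, i → 4 syllables.
V1 /a/ – V2 /i/: cluster /npw/ — the longest permitted-onset suffix is /pw/; onset = /pw/, preceding coda = /n/.
V2 /i/ – V3 /u/: /nfnj/; trying suffixes from longest down, /nj/ is the first permitted one, so coda /nf/ | onset /nj/.
V3 /u/ – V4 /i/: cluster /tpw/ — the longest permitted-onset suffix is /pw/; onset = /pw/, preceding coda = /t/.
Syllabification: pwan.pwinf.njut.pwi.
Syllable 2 is /pwinf/ with coda /nf/, so it is closed.

closed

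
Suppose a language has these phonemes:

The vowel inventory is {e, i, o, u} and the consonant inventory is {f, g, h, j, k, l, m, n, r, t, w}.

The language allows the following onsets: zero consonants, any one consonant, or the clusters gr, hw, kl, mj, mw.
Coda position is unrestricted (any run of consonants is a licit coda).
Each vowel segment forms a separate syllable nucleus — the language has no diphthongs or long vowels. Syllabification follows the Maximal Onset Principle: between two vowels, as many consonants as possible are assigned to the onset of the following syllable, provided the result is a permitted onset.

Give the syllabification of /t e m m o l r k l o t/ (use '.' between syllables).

tem.molr.klot

The vowels are e, o, o — 3 nuclei, so 3 syllables.
Between /e/ (V1) and /o/ (V2): /mm/; trying suffixes from longest down, /m/ is the first permitted one, so coda /m/ | onset /m/.
Between /o/ (V2) and /o/ (V3): /lrkl/ splits as /lr/ + /kl/ (/kl/ is the longest suffix that is a licit onset).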